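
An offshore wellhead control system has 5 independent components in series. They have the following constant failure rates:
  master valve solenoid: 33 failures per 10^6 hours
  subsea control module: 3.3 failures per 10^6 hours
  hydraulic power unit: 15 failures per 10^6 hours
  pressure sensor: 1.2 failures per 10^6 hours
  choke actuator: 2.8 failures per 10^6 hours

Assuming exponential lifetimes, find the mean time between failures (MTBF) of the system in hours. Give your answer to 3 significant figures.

18100

Series of exponential components: λ_sys = Σ λ_i
λ_sys = 0.000033 + 0.0000033 + 0.000015 + 0.0000012 + 0.0000028 = 5.5300e-05 /h
MTBF = 1 / λ_sys = 18100 h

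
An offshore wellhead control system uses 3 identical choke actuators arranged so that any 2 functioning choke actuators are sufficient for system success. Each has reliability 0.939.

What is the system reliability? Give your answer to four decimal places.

0.9893

R = Σ_{i=2}^{3} C(3,i) p^i (1−p)^{3−i} with p = 0.939
C(3,2)·0.939^2·0.061^1 = 0.161355
C(3,3)·0.939^3·0.061^0 = 0.827936
Sum = 0.9893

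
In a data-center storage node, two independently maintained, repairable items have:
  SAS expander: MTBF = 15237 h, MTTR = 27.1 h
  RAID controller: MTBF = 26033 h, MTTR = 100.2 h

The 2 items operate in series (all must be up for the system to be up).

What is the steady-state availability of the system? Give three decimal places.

0.994

A(SAS expander) = MTBF/(MTBF+MTTR) = 15237/(15237+27.1) = 0.998225
A(RAID controller) = MTBF/(MTBF+MTTR) = 26033/(26033+100.2) = 0.996166
Series availability: 0.998225 × 0.996166 = 0.994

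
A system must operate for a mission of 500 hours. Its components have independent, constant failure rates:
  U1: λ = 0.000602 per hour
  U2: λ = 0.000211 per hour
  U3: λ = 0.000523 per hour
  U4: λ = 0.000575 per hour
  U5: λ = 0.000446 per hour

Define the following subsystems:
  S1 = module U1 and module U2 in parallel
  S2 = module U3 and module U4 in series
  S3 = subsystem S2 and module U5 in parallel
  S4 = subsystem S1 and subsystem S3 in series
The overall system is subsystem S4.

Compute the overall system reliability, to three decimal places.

0.892

R(U1) = exp(−0.000602 × 500) = 0.74008
R(U2) = exp(−0.000211 × 500) = 0.89987
R(U3) = exp(−0.000523 × 500) = 0.76990
R(U4) = exp(−0.000575 × 500) = 0.75014
R(U5) = exp(−0.000446 × 500) = 0.80011
Parallel (U1 and U2): 1 − (1 − 0.74008)(1 − 0.89987) = 0.97397
Series (U3 and U4): 0.76990 × 0.75014 = 0.57753
Parallel ([0.57753] and U5): 1 − (1 − 0.57753)(1 − 0.80011) = 0.91555
Series ([0.97397] and [0.91555]): 0.97397 × 0.91555 = 0.892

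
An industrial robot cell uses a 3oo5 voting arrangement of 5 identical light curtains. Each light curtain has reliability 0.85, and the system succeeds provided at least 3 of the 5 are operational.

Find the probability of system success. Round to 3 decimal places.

0.973

R = Σ_{i=3}^{5} C(5,i) p^i (1−p)^{5−i} with p = 0.85
C(5,3)·0.85^3·0.15^2 = 0.13818
C(5,4)·0.85^4·0.15^1 = 0.39150
C(5,5)·0.85^5·0.15^0 = 0.44371
Sum = 0.973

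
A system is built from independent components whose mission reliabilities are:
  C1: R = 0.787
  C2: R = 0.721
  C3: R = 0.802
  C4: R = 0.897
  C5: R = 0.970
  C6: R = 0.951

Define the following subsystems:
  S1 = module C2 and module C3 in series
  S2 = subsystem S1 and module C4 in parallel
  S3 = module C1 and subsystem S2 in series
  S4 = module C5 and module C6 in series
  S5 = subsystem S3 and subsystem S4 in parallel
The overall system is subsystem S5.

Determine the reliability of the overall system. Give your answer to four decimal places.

Series (C2 and C3): 0.721000 × 0.802000 = 0.578242
Parallel ([0.578242] and C4): 1 − (1 − 0.578242)(1 − 0.897000) = 0.956559
Series (C1 and [0.956559]): 0.787000 × 0.956559 = 0.752812
Series (C5 and C6): 0.970000 × 0.951000 = 0.922470
Parallel ([0.752812] and [0.922470]): 1 − (1 − 0.752812)(1 − 0.922470) = 0.9808

0.9808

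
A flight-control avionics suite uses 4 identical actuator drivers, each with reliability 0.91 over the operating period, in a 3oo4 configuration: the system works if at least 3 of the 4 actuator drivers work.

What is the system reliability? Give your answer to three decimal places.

R = Σ_{i=3}^{4} C(4,i) p^i (1−p)^{4−i} with p = 0.91
C(4,3)·0.91^3·0.09^1 = 0.27129
C(4,4)·0.91^4·0.09^0 = 0.68575
Sum = 0.957

0.957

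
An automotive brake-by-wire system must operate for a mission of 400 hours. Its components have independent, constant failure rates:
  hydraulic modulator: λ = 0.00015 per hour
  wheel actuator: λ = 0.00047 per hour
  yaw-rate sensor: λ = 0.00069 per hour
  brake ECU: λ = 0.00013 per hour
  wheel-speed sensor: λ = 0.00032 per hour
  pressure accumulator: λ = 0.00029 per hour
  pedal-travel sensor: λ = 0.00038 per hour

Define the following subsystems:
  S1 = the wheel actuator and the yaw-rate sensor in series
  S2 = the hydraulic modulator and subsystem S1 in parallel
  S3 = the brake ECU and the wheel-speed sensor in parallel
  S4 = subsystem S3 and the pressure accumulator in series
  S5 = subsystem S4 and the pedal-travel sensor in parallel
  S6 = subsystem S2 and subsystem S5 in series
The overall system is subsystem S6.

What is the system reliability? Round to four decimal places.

0.9625

R(hydraulic modulator) = exp(−0.00015 × 400) = 0.941765
R(wheel actuator) = exp(−0.00047 × 400) = 0.828615
R(yaw-rate sensor) = exp(−0.00069 × 400) = 0.758813
R(brake ECU) = exp(−0.00013 × 400) = 0.949329
R(wheel-speed sensor) = exp(−0.00032 × 400) = 0.879853
R(pressure accumulator) = exp(−0.00029 × 400) = 0.890475
R(pedal-travel sensor) = exp(−0.00038 × 400) = 0.858988
Series (wheel actuator and yaw-rate sensor): 0.828615 × 0.758813 = 0.628764
Parallel (hydraulic modulator and [0.628764]): 1 − (1 − 0.941765)(1 − 0.628764) = 0.978381
Parallel (brake ECU and wheel-speed sensor): 1 − (1 − 0.949329)(1 − 0.879853) = 0.993912
Series ([0.993912] and pressure accumulator): 0.993912 × 0.890475 = 0.885054
Parallel ([0.885054] and pedal-travel sensor): 1 − (1 − 0.885054)(1 − 0.858988) = 0.983791
Series ([0.978381] and [0.983791]): 0.978381 × 0.983791 = 0.9625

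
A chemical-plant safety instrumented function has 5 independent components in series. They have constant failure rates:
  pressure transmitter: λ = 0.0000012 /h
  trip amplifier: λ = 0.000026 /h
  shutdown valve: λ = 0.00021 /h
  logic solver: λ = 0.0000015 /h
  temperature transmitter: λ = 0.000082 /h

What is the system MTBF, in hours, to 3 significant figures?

3120

Series of exponential components: λ_sys = Σ λ_i
λ_sys = 0.0000012 + 0.000026 + 0.00021 + 0.0000015 + 0.000082 = 3.2070e-04 /h
MTBF = 1 / λ_sys = 3120 h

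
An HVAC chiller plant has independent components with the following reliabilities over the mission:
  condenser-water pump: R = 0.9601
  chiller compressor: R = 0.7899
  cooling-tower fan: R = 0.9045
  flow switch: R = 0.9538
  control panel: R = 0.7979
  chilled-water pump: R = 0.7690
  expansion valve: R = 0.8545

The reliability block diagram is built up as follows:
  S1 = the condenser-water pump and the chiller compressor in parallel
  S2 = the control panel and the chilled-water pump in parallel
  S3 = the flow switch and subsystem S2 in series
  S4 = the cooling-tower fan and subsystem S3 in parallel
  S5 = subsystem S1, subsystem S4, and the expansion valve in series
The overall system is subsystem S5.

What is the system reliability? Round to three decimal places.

0.840

Parallel (condenser-water pump and chiller compressor): 1 − (1 − 0.96010)(1 − 0.78990) = 0.99162
Parallel (control panel and chilled-water pump): 1 − (1 − 0.79790)(1 − 0.76900) = 0.95331
Series (flow switch and [0.95331]): 0.95380 × 0.95331 = 0.90927
Parallel (cooling-tower fan and [0.90927]): 1 − (1 − 0.90450)(1 − 0.90927) = 0.99134
Series ([0.99162], [0.99134], and expansion valve): 0.99162 × 0.99134 × 0.85450 = 0.840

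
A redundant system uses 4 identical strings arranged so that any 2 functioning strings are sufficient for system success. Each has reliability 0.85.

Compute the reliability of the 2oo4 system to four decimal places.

0.9880

R = Σ_{i=2}^{4} C(4,i) p^i (1−p)^{4−i} with p = 0.85
C(4,2)·0.85^2·0.15^2 = 0.097538
C(4,3)·0.85^3·0.15^1 = 0.368475
C(4,4)·0.85^4·0.15^0 = 0.522006
Sum = 0.9880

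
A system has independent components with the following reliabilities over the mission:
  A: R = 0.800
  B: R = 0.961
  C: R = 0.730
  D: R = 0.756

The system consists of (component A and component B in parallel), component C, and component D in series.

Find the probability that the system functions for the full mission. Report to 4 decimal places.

0.5476

Parallel (A and B): 1 − (1 − 0.800000)(1 − 0.961000) = 0.992200
Series ([0.992200], C, and D): 0.992200 × 0.730000 × 0.756000 = 0.5476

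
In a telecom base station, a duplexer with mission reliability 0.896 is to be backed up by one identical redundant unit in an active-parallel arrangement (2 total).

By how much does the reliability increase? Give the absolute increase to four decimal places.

R_before = 0.896
R_after = 1 − (1 − 0.896)^2 = 0.9892
ΔR = 0.9892 − 0.896 = 0.0932

0.0932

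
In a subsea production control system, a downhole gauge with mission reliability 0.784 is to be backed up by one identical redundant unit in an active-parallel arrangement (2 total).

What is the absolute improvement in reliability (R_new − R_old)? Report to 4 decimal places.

0.1693

R_before = 0.784
R_after = 1 − (1 − 0.784)^2 = 0.9533
ΔR = 0.9533 − 0.784 = 0.1693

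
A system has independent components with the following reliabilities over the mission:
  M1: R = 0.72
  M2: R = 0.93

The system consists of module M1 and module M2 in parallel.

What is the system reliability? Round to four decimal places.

0.9804

Parallel (M1 and M2): 1 − (1 − 0.720000)(1 − 0.930000) = 0.9804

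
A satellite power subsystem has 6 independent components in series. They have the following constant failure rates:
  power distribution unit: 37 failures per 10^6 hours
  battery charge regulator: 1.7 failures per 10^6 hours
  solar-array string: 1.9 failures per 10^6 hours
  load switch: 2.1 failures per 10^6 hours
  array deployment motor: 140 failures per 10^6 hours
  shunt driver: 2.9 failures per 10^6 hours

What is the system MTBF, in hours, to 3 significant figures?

5390

Series of exponential components: λ_sys = Σ λ_i
λ_sys = 0.000037 + 0.0000017 + 0.0000019 + 0.0000021 + 0.00014 + 0.0000029 = 1.8560e-04 /h
MTBF = 1 / λ_sys = 5390 h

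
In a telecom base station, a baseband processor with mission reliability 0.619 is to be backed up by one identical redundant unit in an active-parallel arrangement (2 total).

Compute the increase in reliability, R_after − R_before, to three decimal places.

R_before = 0.619
R_after = 1 − (1 − 0.619)^2 = 0.855
ΔR = 0.855 − 0.619 = 0.236

0.236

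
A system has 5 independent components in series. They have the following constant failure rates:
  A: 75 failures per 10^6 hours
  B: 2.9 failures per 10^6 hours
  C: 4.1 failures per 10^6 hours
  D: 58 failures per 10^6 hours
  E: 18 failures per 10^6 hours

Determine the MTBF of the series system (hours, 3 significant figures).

6330

Series of exponential components: λ_sys = Σ λ_i
λ_sys = 0.000075 + 0.0000029 + 0.0000041 + 0.000058 + 0.000018 = 1.5800e-04 /h
MTBF = 1 / λ_sys = 6330 h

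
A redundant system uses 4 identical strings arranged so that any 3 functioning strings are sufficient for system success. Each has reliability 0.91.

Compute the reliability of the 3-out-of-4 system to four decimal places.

0.9570

R = Σ_{i=3}^{4} C(4,i) p^i (1−p)^{4−i} with p = 0.91
C(4,3)·0.91^3·0.09^1 = 0.271286
C(4,4)·0.91^4·0.09^0 = 0.685750
Sum = 0.9570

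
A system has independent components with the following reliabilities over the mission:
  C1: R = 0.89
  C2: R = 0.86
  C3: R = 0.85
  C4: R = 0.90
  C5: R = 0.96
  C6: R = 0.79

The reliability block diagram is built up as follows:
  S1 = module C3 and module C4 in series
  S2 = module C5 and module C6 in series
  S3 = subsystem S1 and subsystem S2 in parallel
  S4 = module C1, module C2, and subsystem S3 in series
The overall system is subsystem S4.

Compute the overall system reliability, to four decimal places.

0.7219

Series (C3 and C4): 0.850000 × 0.900000 = 0.765000
Series (C5 and C6): 0.960000 × 0.790000 = 0.758400
Parallel ([0.765000] and [0.758400]): 1 − (1 − 0.765000)(1 − 0.758400) = 0.943224
Series (C1, C2, and [0.943224]): 0.890000 × 0.860000 × 0.943224 = 0.7219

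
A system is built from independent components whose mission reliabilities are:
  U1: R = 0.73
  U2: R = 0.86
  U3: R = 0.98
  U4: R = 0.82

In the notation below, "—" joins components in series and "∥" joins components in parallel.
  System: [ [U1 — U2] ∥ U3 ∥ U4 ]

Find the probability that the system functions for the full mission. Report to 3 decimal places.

0.999

Series (U1 and U2): 0.73000 × 0.86000 = 0.62780
Parallel ([0.62780], U3, and U4): 1 − (1 − 0.62780)(1 − 0.98000)(1 − 0.82000) = 0.999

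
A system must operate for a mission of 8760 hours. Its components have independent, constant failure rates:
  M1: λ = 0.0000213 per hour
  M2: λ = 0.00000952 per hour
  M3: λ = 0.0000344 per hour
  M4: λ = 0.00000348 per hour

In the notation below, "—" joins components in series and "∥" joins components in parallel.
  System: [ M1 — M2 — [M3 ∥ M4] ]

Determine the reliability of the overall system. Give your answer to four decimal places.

0.7574

R(M1) = exp(−0.0000213 × 8760) = 0.829786
R(M2) = exp(−0.00000952 × 8760) = 0.919987
R(M3) = exp(−0.0000344 × 8760) = 0.739823
R(M4) = exp(−0.00000348 × 8760) = 0.969975
Parallel (M3 and M4): 1 − (1 − 0.739823)(1 − 0.969975) = 0.992188
Series (M1, M2, and [0.992188]): 0.829786 × 0.919987 × 0.992188 = 0.7574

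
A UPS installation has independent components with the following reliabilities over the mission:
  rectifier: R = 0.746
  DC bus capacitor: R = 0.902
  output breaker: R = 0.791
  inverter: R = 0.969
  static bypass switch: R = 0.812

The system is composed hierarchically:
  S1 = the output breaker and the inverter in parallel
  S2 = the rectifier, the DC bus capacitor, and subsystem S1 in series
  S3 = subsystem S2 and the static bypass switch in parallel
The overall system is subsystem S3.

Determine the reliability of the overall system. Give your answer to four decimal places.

0.9377

Parallel (output breaker and inverter): 1 − (1 − 0.791000)(1 − 0.969000) = 0.993521
Series (rectifier, DC bus capacitor, and [0.993521]): 0.746000 × 0.902000 × 0.993521 = 0.668532
Parallel ([0.668532] and static bypass switch): 1 − (1 − 0.668532)(1 − 0.812000) = 0.9377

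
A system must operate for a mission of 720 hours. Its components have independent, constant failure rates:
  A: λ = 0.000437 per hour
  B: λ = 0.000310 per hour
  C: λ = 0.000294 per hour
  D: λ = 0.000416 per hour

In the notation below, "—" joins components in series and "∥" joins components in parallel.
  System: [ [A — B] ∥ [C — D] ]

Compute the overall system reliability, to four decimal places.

R(A) = exp(−0.000437 × 720) = 0.730052
R(B) = exp(−0.000310 × 720) = 0.799955
R(C) = exp(−0.000294 × 720) = 0.809224
R(D) = exp(−0.000416 × 720) = 0.741174
Series (A and B): 0.730052 × 0.799955 = 0.584009
Series (C and D): 0.809224 × 0.741174 = 0.599776
Parallel ([0.584009] and [0.599776]): 1 − (1 − 0.584009)(1 − 0.599776) = 0.8335

0.8335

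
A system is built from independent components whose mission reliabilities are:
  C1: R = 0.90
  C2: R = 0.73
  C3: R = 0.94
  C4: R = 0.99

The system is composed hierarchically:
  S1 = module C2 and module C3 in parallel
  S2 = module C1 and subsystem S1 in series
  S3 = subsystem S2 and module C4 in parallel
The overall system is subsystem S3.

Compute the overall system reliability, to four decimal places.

0.9989

Parallel (C2 and C3): 1 − (1 − 0.730000)(1 − 0.940000) = 0.983800
Series (C1 and [0.983800]): 0.900000 × 0.983800 = 0.885420
Parallel ([0.885420] and C4): 1 − (1 − 0.885420)(1 − 0.990000) = 0.9989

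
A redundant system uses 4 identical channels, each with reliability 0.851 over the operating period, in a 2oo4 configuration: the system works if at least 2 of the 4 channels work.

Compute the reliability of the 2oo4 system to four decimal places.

R = Σ_{i=2}^{4} C(4,i) p^i (1−p)^{4−i} with p = 0.851
C(4,2)·0.851^2·0.149^2 = 0.096468
C(4,3)·0.851^3·0.149^1 = 0.367312
C(4,4)·0.851^4·0.149^0 = 0.524467
Sum = 0.9882

0.9882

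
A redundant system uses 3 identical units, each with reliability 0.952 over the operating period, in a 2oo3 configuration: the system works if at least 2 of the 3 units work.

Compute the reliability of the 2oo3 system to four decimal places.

R = Σ_{i=2}^{3} C(3,i) p^i (1−p)^{3−i} with p = 0.952
C(3,2)·0.952^2·0.048^1 = 0.130508
C(3,3)·0.952^3·0.048^0 = 0.862801
Sum = 0.9933

0.9933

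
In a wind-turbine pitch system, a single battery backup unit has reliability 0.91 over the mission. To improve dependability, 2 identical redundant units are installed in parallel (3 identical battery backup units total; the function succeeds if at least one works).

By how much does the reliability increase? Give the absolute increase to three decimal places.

0.089

R_before = 0.91
R_after = 1 − (1 − 0.91)^3 = 0.999
ΔR = 0.999 − 0.91 = 0.089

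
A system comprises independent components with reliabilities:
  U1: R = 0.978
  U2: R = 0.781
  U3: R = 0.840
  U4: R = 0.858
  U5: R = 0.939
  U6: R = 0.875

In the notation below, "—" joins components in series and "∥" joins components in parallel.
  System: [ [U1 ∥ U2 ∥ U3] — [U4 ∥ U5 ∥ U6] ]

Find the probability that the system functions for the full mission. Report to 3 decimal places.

Parallel (U1, U2, and U3): 1 − (1 − 0.97800)(1 − 0.78100)(1 − 0.84000) = 0.99923
Parallel (U4, U5, and U6): 1 − (1 − 0.85800)(1 − 0.93900)(1 − 0.87500) = 0.99892
Series ([0.99923] and [0.99892]): 0.99923 × 0.99892 = 0.998

0.998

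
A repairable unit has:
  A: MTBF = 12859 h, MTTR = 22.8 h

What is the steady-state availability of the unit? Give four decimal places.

0.9982

A(A) = MTBF/(MTBF+MTTR) = 12859/(12859+22.8) = 0.9982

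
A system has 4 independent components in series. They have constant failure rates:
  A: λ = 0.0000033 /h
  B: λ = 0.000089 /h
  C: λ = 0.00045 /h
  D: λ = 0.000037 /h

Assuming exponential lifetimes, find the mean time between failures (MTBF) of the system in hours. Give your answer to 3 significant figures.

Series of exponential components: λ_sys = Σ λ_i
λ_sys = 0.0000033 + 0.000089 + 0.00045 + 0.000037 = 5.7930e-04 /h
MTBF = 1 / λ_sys = 1730 h

1730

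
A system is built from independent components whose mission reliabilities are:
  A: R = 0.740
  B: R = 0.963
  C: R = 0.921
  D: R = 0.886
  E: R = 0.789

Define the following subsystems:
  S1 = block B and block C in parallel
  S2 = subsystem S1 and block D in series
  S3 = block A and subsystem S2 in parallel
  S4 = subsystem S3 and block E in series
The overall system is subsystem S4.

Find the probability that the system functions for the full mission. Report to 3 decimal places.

Parallel (B and C): 1 − (1 − 0.96300)(1 − 0.92100) = 0.99708
Series ([0.99708] and D): 0.99708 × 0.88600 = 0.88341
Parallel (A and [0.88341]): 1 − (1 − 0.74000)(1 − 0.88341) = 0.96969
Series ([0.96969] and E): 0.96969 × 0.78900 = 0.765

0.765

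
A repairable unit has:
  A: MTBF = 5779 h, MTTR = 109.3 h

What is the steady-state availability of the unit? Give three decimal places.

0.981

A(A) = MTBF/(MTBF+MTTR) = 5779/(5779+109.3) = 0.981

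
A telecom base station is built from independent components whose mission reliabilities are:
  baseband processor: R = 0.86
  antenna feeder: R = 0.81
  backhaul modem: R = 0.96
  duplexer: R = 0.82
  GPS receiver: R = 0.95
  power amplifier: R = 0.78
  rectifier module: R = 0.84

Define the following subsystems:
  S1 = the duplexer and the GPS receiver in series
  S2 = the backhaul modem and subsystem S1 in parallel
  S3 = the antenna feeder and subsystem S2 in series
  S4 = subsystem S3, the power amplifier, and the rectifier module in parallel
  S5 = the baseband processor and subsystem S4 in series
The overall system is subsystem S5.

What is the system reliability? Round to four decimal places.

Series (duplexer and GPS receiver): 0.820000 × 0.950000 = 0.779000
Parallel (backhaul modem and [0.779000]): 1 − (1 − 0.960000)(1 − 0.779000) = 0.991160
Series (antenna feeder and [0.991160]): 0.810000 × 0.991160 = 0.802840
Parallel ([0.802840], power amplifier, and rectifier module): 1 − (1 − 0.802840)(1 − 0.780000)(1 − 0.840000) = 0.993060
Series (baseband processor and [0.993060]): 0.860000 × 0.993060 = 0.8540

0.8540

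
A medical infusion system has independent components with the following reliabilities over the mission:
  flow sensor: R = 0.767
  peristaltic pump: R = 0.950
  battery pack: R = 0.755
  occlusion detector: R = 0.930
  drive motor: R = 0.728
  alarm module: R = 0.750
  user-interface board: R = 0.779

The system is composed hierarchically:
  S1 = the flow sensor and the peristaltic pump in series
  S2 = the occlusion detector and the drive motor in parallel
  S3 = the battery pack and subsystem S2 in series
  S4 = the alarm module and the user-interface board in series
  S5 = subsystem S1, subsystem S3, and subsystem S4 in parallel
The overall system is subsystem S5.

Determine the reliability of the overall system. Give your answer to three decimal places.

0.971

Series (flow sensor and peristaltic pump): 0.76700 × 0.95000 = 0.72865
Parallel (occlusion detector and drive motor): 1 − (1 − 0.93000)(1 − 0.72800) = 0.98096
Series (battery pack and [0.98096]): 0.75500 × 0.98096 = 0.74062
Series (alarm module and user-interface board): 0.75000 × 0.77900 = 0.58425
Parallel ([0.72865], [0.74062], and [0.58425]): 1 − (1 − 0.72865)(1 − 0.74062)(1 − 0.58425) = 0.971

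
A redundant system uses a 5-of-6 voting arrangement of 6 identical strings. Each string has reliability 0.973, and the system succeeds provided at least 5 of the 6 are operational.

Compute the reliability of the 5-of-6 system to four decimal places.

0.9898

R = Σ_{i=5}^{6} C(6,i) p^i (1−p)^{6−i} with p = 0.973
C(6,5)·0.973^5·0.027^1 = 0.141280
C(6,6)·0.973^6·0.027^0 = 0.848549
Sum = 0.9898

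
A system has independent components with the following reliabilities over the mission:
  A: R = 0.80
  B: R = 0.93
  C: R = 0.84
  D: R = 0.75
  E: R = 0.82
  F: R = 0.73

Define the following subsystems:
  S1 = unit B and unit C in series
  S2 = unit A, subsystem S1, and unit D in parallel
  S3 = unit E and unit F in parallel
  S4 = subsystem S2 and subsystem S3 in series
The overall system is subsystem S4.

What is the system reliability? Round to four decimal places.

0.9410

Series (B and C): 0.930000 × 0.840000 = 0.781200
Parallel (A, [0.781200], and D): 1 − (1 − 0.800000)(1 − 0.781200)(1 − 0.750000) = 0.989060
Parallel (E and F): 1 − (1 − 0.820000)(1 − 0.730000) = 0.951400
Series ([0.989060] and [0.951400]): 0.989060 × 0.951400 = 0.9410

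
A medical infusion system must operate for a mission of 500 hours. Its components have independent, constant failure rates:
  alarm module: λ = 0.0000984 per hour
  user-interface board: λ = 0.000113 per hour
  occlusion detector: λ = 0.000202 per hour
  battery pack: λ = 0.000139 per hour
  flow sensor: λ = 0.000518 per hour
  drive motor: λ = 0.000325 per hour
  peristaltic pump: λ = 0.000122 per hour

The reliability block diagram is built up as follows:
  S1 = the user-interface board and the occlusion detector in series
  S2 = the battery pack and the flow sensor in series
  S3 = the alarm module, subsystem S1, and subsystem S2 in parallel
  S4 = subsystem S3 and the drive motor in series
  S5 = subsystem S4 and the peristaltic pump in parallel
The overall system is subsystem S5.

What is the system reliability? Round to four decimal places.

0.9910

R(alarm module) = exp(−0.0000984 × 500) = 0.951991
R(user-interface board) = exp(−0.000113 × 500) = 0.945066
R(occlusion detector) = exp(−0.000202 × 500) = 0.903933
R(battery pack) = exp(−0.000139 × 500) = 0.932860
R(flow sensor) = exp(−0.000518 × 500) = 0.771823
R(drive motor) = exp(−0.000325 × 500) = 0.850016
R(peristaltic pump) = exp(−0.000122 × 500) = 0.940823
Series (user-interface board and occlusion detector): 0.945066 × 0.903933 = 0.854276
Series (battery pack and flow sensor): 0.932860 × 0.771823 = 0.720003
Parallel (alarm module, [0.854276], and [0.720003]): 1 − (1 − 0.951991)(1 − 0.854276)(1 − 0.720003) = 0.998041
Series ([0.998041] and drive motor): 0.998041 × 0.850016 = 0.848351
Parallel ([0.848351] and peristaltic pump): 1 − (1 − 0.848351)(1 − 0.940823) = 0.9910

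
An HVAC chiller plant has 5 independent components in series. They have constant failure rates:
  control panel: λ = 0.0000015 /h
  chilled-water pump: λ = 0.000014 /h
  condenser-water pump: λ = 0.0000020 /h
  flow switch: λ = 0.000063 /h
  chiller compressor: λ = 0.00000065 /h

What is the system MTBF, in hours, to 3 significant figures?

12300

Series of exponential components: λ_sys = Σ λ_i
λ_sys = 0.0000015 + 0.000014 + 0.0000020 + 0.000063 + 0.00000065 = 8.1150e-05 /h
MTBF = 1 / λ_sys = 12300 h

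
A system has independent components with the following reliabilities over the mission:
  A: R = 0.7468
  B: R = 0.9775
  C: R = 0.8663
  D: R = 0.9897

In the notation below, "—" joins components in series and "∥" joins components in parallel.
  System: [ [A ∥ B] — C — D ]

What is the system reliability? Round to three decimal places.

0.852

Parallel (A and B): 1 − (1 − 0.74680)(1 − 0.97750) = 0.99430
Series ([0.99430], C, and D): 0.99430 × 0.86630 × 0.98970 = 0.852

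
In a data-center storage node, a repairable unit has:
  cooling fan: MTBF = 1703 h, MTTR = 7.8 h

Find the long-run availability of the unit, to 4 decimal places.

0.9954

A(cooling fan) = MTBF/(MTBF+MTTR) = 1703/(1703+7.8) = 0.9954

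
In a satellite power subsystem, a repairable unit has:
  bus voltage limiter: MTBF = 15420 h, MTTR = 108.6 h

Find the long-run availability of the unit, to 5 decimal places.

0.99301

A(bus voltage limiter) = MTBF/(MTBF+MTTR) = 15420/(15420+108.6) = 0.99301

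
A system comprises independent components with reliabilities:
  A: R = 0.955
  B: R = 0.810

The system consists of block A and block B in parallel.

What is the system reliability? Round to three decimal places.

0.991

Parallel (A and B): 1 − (1 − 0.95500)(1 − 0.81000) = 0.991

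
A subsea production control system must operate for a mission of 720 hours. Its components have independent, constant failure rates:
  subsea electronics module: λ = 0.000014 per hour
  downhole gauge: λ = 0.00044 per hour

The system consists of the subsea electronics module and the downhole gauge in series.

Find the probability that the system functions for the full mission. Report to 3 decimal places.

R(subsea electronics module) = exp(−0.000014 × 720) = 0.98997
R(downhole gauge) = exp(−0.00044 × 720) = 0.72848
Series (subsea electronics module and downhole gauge): 0.98997 × 0.72848 = 0.721

0.721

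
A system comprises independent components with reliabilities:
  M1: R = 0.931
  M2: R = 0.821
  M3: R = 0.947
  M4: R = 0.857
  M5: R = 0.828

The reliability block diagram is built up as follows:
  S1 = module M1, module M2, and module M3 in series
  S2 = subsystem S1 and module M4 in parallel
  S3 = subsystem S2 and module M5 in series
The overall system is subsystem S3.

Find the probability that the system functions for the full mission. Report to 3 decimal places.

0.795

Series (M1, M2, and M3): 0.93100 × 0.82100 × 0.94700 = 0.72384
Parallel ([0.72384] and M4): 1 − (1 − 0.72384)(1 − 0.85700) = 0.96051
Series ([0.96051] and M5): 0.96051 × 0.82800 = 0.795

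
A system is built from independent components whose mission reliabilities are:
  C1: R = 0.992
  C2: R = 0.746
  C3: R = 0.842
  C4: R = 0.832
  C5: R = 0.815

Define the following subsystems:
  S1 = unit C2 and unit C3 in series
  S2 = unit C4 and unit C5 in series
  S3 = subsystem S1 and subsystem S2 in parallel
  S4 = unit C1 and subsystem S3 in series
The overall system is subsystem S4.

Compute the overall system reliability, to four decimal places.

Series (C2 and C3): 0.746000 × 0.842000 = 0.628132
Series (C4 and C5): 0.832000 × 0.815000 = 0.678080
Parallel ([0.628132] and [0.678080]): 1 − (1 − 0.628132)(1 − 0.678080) = 0.880288
Series (C1 and [0.880288]): 0.992000 × 0.880288 = 0.8732

0.8732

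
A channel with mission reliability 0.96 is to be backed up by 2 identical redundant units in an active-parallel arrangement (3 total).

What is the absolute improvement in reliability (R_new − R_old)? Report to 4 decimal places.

R_before = 0.96
R_after = 1 − (1 − 0.96)^3 = 0.9999
ΔR = 0.9999 − 0.96 = 0.0399

0.0399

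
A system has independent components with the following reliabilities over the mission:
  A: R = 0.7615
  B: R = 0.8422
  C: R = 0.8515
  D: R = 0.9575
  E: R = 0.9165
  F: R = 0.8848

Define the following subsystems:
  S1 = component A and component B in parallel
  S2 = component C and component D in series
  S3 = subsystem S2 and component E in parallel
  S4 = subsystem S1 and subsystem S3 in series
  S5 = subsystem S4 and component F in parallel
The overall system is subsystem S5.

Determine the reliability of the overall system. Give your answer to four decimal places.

Parallel (A and B): 1 − (1 − 0.761500)(1 − 0.842200) = 0.962365
Series (C and D): 0.851500 × 0.957500 = 0.815311
Parallel ([0.815311] and E): 1 − (1 − 0.815311)(1 − 0.916500) = 0.984578
Series ([0.962365] and [0.984578]): 0.962365 × 0.984578 = 0.947523
Parallel ([0.947523] and F): 1 − (1 − 0.947523)(1 − 0.884800) = 0.9940

0.9940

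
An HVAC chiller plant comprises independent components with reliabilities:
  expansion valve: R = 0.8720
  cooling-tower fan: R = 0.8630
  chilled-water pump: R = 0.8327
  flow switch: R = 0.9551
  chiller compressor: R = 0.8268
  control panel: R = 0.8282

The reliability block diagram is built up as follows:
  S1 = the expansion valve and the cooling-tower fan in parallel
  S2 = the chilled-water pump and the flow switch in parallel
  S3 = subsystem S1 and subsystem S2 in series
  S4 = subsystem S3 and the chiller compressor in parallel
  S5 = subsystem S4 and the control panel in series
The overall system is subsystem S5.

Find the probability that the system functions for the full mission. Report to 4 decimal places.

0.8246

Parallel (expansion valve and cooling-tower fan): 1 − (1 − 0.872000)(1 − 0.863000) = 0.982464
Parallel (chilled-water pump and flow switch): 1 − (1 − 0.832700)(1 − 0.955100) = 0.992488
Series ([0.982464] and [0.992488]): 0.982464 × 0.992488 = 0.975084
Parallel ([0.975084] and chiller compressor): 1 − (1 − 0.975084)(1 − 0.826800) = 0.995685
Series ([0.995685] and control panel): 0.995685 × 0.828200 = 0.8246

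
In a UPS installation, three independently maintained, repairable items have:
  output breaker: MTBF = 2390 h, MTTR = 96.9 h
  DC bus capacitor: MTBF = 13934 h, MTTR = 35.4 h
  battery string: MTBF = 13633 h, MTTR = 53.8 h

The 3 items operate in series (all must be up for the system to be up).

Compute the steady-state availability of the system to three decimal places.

0.955

A(output breaker) = MTBF/(MTBF+MTTR) = 2390/(2390+96.9) = 0.961036
A(DC bus capacitor) = MTBF/(MTBF+MTTR) = 13934/(13934+35.4) = 0.997466
A(battery string) = MTBF/(MTBF+MTTR) = 13633/(13633+53.8) = 0.996069
Series availability: 0.961036 × 0.997466 × 0.996069 = 0.955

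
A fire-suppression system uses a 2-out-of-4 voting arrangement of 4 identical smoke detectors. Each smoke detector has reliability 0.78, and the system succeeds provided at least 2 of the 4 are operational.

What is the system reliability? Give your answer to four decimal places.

0.9644

R = Σ_{i=2}^{4} C(4,i) p^i (1−p)^{4−i} with p = 0.78
C(4,2)·0.78^2·0.22^2 = 0.176679
C(4,3)·0.78^3·0.22^1 = 0.417606
C(4,4)·0.78^4·0.22^0 = 0.370151
Sum = 0.9644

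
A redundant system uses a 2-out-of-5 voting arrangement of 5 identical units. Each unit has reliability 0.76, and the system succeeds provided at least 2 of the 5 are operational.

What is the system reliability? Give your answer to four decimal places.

0.9866

R = Σ_{i=2}^{5} C(5,i) p^i (1−p)^{5−i} with p = 0.76
C(5,2)·0.76^2·0.24^3 = 0.079847
C(5,3)·0.76^3·0.24^2 = 0.252850
C(5,4)·0.76^4·0.24^1 = 0.400346
C(5,5)·0.76^5·0.24^0 = 0.253553
Sum = 0.9866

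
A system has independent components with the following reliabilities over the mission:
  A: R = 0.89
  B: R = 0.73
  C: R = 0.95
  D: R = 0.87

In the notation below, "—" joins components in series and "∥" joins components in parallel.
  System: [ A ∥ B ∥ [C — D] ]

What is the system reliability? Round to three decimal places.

0.995

Series (C and D): 0.95000 × 0.87000 = 0.82650
Parallel (A, B, and [0.82650]): 1 − (1 − 0.89000)(1 − 0.73000)(1 − 0.82650) = 0.995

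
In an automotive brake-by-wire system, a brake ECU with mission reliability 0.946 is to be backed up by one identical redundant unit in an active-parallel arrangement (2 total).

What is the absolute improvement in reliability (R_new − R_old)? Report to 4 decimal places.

R_before = 0.946
R_after = 1 − (1 − 0.946)^2 = 0.9971
ΔR = 0.9971 − 0.946 = 0.0511

0.0511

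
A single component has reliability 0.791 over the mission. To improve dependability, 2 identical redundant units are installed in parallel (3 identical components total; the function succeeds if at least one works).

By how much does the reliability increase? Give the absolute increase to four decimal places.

R_before = 0.791
R_after = 1 − (1 − 0.791)^3 = 0.9909
ΔR = 0.9909 − 0.791 = 0.1999

0.1999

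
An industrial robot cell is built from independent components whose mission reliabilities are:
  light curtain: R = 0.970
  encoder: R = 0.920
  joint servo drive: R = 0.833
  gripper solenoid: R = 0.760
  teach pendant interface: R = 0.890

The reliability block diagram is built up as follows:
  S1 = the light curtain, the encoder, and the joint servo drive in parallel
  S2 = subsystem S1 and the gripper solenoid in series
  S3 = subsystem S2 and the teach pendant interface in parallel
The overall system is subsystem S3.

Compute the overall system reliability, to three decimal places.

Parallel (light curtain, encoder, and joint servo drive): 1 − (1 − 0.97000)(1 − 0.92000)(1 − 0.83300) = 0.99960
Series ([0.99960] and gripper solenoid): 0.99960 × 0.76000 = 0.75970
Parallel ([0.75970] and teach pendant interface): 1 − (1 − 0.75970)(1 − 0.89000) = 0.974

0.974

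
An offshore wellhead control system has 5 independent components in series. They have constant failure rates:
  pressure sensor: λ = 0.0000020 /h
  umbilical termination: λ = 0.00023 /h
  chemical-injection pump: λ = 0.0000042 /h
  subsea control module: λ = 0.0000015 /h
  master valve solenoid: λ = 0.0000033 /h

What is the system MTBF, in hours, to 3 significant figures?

Series of exponential components: λ_sys = Σ λ_i
λ_sys = 0.0000020 + 0.00023 + 0.0000042 + 0.0000015 + 0.0000033 = 2.4100e-04 /h
MTBF = 1 / λ_sys = 4150 h

4150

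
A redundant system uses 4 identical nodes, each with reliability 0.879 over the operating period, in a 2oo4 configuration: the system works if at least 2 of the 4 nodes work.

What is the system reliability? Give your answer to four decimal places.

R = Σ_{i=2}^{4} C(4,i) p^i (1−p)^{4−i} with p = 0.879
C(4,2)·0.879^2·0.121^2 = 0.067873
C(4,3)·0.879^3·0.121^1 = 0.328709
C(4,4)·0.879^4·0.121^0 = 0.596974
Sum = 0.9936

0.9936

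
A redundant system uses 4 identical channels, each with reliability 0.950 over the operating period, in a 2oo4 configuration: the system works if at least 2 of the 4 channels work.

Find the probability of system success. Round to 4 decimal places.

R = Σ_{i=2}^{4} C(4,i) p^i (1−p)^{4−i} with p = 0.950
C(4,2)·0.950^2·0.050^2 = 0.013538
C(4,3)·0.950^3·0.050^1 = 0.171475
C(4,4)·0.950^4·0.050^0 = 0.814506
Sum = 0.9995

0.9995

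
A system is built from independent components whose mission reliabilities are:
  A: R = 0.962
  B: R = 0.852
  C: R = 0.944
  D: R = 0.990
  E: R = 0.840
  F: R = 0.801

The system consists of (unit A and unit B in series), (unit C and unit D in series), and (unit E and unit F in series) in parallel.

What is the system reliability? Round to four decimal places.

Series (A and B): 0.962000 × 0.852000 = 0.819624
Series (C and D): 0.944000 × 0.990000 = 0.934560
Series (E and F): 0.840000 × 0.801000 = 0.672840
Parallel ([0.819624], [0.934560], and [0.672840]): 1 − (1 − 0.819624)(1 − 0.934560)(1 − 0.672840) = 0.9961

0.9961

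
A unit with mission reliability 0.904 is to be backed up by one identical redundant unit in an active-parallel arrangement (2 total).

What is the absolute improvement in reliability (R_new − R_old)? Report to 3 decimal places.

R_before = 0.904
R_after = 1 − (1 − 0.904)^2 = 0.991
ΔR = 0.991 − 0.904 = 0.087

0.087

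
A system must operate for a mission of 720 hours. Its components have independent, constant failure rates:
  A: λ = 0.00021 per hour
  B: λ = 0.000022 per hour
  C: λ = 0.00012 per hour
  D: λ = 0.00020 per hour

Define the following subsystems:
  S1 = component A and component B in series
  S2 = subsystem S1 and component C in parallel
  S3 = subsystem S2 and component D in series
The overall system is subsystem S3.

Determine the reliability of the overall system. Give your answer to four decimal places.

R(A) = exp(−0.00021 × 720) = 0.859676
R(B) = exp(−0.000022 × 720) = 0.984285
R(C) = exp(−0.00012 × 720) = 0.917227
R(D) = exp(−0.00020 × 720) = 0.865888
Series (A and B): 0.859676 × 0.984285 = 0.846166
Parallel ([0.846166] and C): 1 − (1 − 0.846166)(1 − 0.917227) = 0.987267
Series ([0.987267] and D): 0.987267 × 0.865888 = 0.8549

0.8549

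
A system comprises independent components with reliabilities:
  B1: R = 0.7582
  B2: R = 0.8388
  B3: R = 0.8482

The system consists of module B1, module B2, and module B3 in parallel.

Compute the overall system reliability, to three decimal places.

Parallel (B1, B2, and B3): 1 − (1 − 0.75820)(1 − 0.83880)(1 − 0.84820) = 0.994

0.994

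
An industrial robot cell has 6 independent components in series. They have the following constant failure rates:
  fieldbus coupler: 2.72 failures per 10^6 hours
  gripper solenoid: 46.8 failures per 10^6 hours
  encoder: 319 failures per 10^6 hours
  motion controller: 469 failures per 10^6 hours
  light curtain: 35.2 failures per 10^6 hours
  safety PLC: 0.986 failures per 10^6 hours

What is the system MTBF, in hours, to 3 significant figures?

1140

Series of exponential components: λ_sys = Σ λ_i
λ_sys = 0.00000272 + 0.0000468 + 0.000319 + 0.000469 + 0.0000352 + 0.000000986 = 8.7371e-04 /h
MTBF = 1 / λ_sys = 1140 h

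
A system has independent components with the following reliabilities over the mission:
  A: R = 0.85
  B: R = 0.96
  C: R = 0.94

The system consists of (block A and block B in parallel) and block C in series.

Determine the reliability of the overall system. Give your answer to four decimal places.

0.9344

Parallel (A and B): 1 − (1 − 0.850000)(1 − 0.960000) = 0.994000
Series ([0.994000] and C): 0.994000 × 0.940000 = 0.9344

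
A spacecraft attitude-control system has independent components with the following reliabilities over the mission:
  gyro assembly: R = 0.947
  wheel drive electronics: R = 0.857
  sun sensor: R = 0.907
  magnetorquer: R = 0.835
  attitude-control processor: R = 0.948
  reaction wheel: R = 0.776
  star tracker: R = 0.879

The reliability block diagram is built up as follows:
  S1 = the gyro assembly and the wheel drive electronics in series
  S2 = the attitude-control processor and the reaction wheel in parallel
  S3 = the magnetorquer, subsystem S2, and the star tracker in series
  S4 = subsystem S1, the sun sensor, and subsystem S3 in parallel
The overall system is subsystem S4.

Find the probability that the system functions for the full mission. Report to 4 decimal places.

Series (gyro assembly and wheel drive electronics): 0.947000 × 0.857000 = 0.811579
Parallel (attitude-control processor and reaction wheel): 1 − (1 − 0.948000)(1 − 0.776000) = 0.988352
Series (magnetorquer, [0.988352], and star tracker): 0.835000 × 0.988352 × 0.879000 = 0.725416
Parallel ([0.811579], sun sensor, and [0.725416]): 1 − (1 − 0.811579)(1 − 0.907000)(1 − 0.725416) = 0.9952

0.9952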